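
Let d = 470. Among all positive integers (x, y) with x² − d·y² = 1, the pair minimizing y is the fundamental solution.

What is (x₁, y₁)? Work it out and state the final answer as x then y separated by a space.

1691 78

√470 → a₀=21, period (1,2,8,2,1,42); ℓ=6 even so k=5
i=0: a=21 ⇒ p=21, q=1
i=1: a=1 ⇒ p=22, q=1
i=2: a=2 ⇒ p=65, q=3
i=3: a=8 ⇒ p=542, q=25
i=4: a=2 ⇒ p=1149, q=53
i=5: a=1 ⇒ p=1691, q=78
(x₁, y₁) = (1691, 78);  1691² − 470·78² = 1 ✓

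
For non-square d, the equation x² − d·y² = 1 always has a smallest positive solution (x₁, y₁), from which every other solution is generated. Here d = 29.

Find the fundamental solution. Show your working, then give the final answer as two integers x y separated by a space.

9801 1820

[5; 2,1,1,2,10] for √29; ℓ=5 ⇒ convergent index 9
a_0=5:  p_0=5·1+0=5,  q_0=5·0+1=1
a_1=2:  p_1=2·5+1=11,  q_1=2·1+0=2
…
a_3=1:  p_3=1·16+11=27,  q_3=1·3+2=5
a_4=2:  p_4=2·27+16=70,  q_4=2·5+3=13
…
a_6=2:  p_6=2·727+70=1524,  q_6=2·135+13=283
…
a_8=1:  p_8=1·2251+1524=3775,  q_8=1·418+283=701
a_9=2:  p_9=2·3775+2251=9801,  q_9=2·701+418=1820
→ (9801, 1820).  Check: 9801²=96059601, 29·1820²=96059600, difference 1.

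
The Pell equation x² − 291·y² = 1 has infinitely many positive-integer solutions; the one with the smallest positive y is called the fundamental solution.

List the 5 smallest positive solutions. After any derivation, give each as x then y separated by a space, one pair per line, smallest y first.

√291 → a₀=17, period (17,34); ℓ=2 even so k=1
i=0: a=17 ⇒ p=17, q=1
i=1: a=17 ⇒ p=290, q=17
(x₁, y₁) = (290, 17);  290² − 291·17² = 1 ✓
n=2: (290,17)∘(290,17) = (290·290+291·17·17, 290·17+17·290) = (168199,9860)
n=3: (168199,9860)∘(290,17) = (290·168199+291·17·9860, 290·9860+17·168199) = (97555130,5718783)
n=4: (97555130,5718783)∘(290,17) = (290·97555130+291·17·5718783, 290·5718783+17·97555130) = (56581807201,3316884280)
n=5: (56581807201,3316884280)∘(290,17) = (290·56581807201+291·17·3316884280, 290·3316884280+17·56581807201) = (32817350621450,1923787163617)

290 17
168199 9860
97555130 5718783
56581807201 3316884280
32817350621450 1923787163617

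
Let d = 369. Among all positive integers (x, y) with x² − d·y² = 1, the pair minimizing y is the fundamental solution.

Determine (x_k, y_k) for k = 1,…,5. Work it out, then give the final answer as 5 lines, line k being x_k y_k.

d=369: √d = [19; 4,1,3,2,7,4,7,2,3,1,4,38] (ℓ=12, even), read p_11/q_11
step 0: (19, 1)  from 19·(1,0) + (0,1)
…
step 2: (96, 5)  from 1·(77,4) + (19,1)
step 3: (365, 19)  from 3·(96,5) + (77,4)
step 4: (826, 43)  from 2·(365,19) + (96,5)
step 5: (6147, 320)  from 7·(826,43) + (365,19)
step 6: (25414, 1323)  from 4·(6147,320) + (826,43)
step 7: (184045, 9581)  from 7·(25414,1323) + (6147,320)
…
step 10: (1758061, 91521)  from 1·(1364557,71036) + (393504,20485)
step 11: (8396801, 437120)  from 4·(1758061,91521) + (1364557,71036)
fundamental: x₁=8396801, y₁=437120  (since 70506267033601 − 369·191073894400 = 1)
(x_2, y_2) = (8396801·8396801 + 369·437120·437120, 8396801·437120 + 437120·8396801) = (141012534067201, 7340819306240)
(x_3, y_3) = (8396801·141012534067201 + 369·437120·7340819306240, 8396801·7340819306240 + 437120·141012534067201) = (2368108374136006451201, 123278797782910239360)
(x_4, y_4) = (8396801·2368108374136006451201 + 369·437120·123278797782910239360, 8396801·123278797782910239360 + 437120·2368108374136006451201) = (39769069528107045198367948801, 2070295065004669620717268480)
(x_5, y_5) = (8396801·39769069528107045198367948801 + 369·437120·2070295065004669620717268480, 8396801·2070295065004669620717268480 + 437120·39769069528107045198367948801) = (667865925565355162349028245713920001, 34767711344252426473018978470025600)

8396801 437120
141012534067201 7340819306240
2368108374136006451201 123278797782910239360
39769069528107045198367948801 2070295065004669620717268480
667865925565355162349028245713920001 34767711344252426473018978470025600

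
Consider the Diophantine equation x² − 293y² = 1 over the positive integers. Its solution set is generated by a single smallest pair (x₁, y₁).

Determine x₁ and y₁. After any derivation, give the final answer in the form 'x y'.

12320649 719780

√293 = [17; 8,1,1,8,34, …], period ℓ=5 (odd) → k=9
a_0=17:  p_0=17·1+0=17,  q_0=17·0+1=1
…
a_2=1:  p_2=1·137+17=154,  q_2=1·8+1=9
…
a_6=8:  p_6=8·84679+2482=679914,  q_6=8·4947+145=39721
…
a_8=1:  p_8=1·764593+679914=1444507,  q_8=1·44668+39721=84389
a_9=8:  p_9=8·1444507+764593=12320649,  q_9=8·84389+44668=719780
→ (12320649, 719780).  Check: 12320649²=151798391781201, 293·719780²=151798391781200, difference 1.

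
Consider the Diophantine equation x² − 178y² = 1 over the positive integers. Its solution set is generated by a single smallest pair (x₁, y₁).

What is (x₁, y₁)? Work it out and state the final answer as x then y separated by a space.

√178 = [13; 2,1,12,1,2,26, …], period ℓ=6 (even) → k=5
a_0=13:  p_0=13·1+0=13,  q_0=13·0+1=1
…
a_2=1:  p_2=1·27+13=40,  q_2=1·2+1=3
a_3=12:  p_3=12·40+27=507,  q_3=12·3+2=38
a_4=1:  p_4=1·507+40=547,  q_4=1·38+3=41
a_5=2:  p_5=2·547+507=1601,  q_5=2·41+38=120
(x₁, y₁) = (1601, 120);  1601² − 178·120² = 1 ✓

1601 120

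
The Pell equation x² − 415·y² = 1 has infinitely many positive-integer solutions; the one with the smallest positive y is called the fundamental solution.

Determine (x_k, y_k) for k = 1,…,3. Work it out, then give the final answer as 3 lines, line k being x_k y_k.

18412804 903849
678062702284831 33284788965192
24970071273761872339444 1225732590794885332887

√415 → a₀=20, period (2,1,2,4,6,…,1,2,40); ℓ=16 even so k=15
i=0: a=20 ⇒ p=20, q=1
i=1: a=2 ⇒ p=41, q=2
i=2: a=1 ⇒ p=61, q=3
i=3: a=2 ⇒ p=163, q=8
i=4: a=4 ⇒ p=713, q=35
i=5: a=6 ⇒ p=4441, q=218
i=6: a=1 ⇒ p=5154, q=253
…
i=8: a=3 ⇒ p=33939, q=1666
i=9: a=1 ⇒ p=43534, q=2137
i=10: a=1 ⇒ p=77473, q=3803
i=11: a=6 ⇒ p=508372, q=24955
…
i=13: a=2 ⇒ p=4730294, q=232201
i=14: a=1 ⇒ p=6841255, q=335824
i=15: a=2 ⇒ p=18412804, q=903849
(x₁, y₁) = (18412804, 903849);  18412804² − 415·903849² = 1 ✓
n=2: (18412804,903849)∘(18412804,903849) = (18412804·18412804+415·903849·903849, 18412804·903849+903849·18412804) = (678062702284831,33284788965192)
n=3: (678062702284831,33284788965192)∘(18412804,903849) = (18412804·678062702284831+415·903849·33284788965192, 18412804·33284788965192+903849·678062702284831) = (24970071273761872339444,1225732590794885332887)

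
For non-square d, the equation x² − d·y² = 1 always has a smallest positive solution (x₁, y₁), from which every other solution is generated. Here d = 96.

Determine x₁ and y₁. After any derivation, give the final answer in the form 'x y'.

49 5

√96 = [9; 1,3,1,18, …], period ℓ=4 (even) → k=3
step 0: (9, 1)  from 9·(1,0) + (0,1)
…
step 2: (39, 4)  from 3·(10,1) + (9,1)
step 3: (49, 5)  from 1·(39,4) + (10,1)
fundamental: x₁=49, y₁=5  (since 2401 − 96·25 = 1)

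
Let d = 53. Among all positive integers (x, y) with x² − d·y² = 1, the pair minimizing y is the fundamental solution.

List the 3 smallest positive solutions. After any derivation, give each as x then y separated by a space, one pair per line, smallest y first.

[7; 3,1,1,3,14] for √53; ℓ=5 ⇒ convergent index 9
a_0=7:  p_0=7·1+0=7,  q_0=7·0+1=1
a_1=3:  p_1=3·7+1=22,  q_1=3·1+0=3
a_2=1:  p_2=1·22+7=29,  q_2=1·3+1=4
…
a_4=3:  p_4=3·51+29=182,  q_4=3·7+4=25
…
a_6=3:  p_6=3·2599+182=7979,  q_6=3·357+25=1096
…
a_8=1:  p_8=1·10578+7979=18557,  q_8=1·1453+1096=2549
a_9=3:  p_9=3·18557+10578=66249,  q_9=3·2549+1453=9100
fundamental: x₁=66249, y₁=9100  (since 4388930001 − 53·82810000 = 1)
n=2: (66249,9100)∘(66249,9100) = (66249·66249+53·9100·9100, 66249·9100+9100·66249) = (8777860001,1205731800)
n=3: (8777860001,1205731800)∘(66249,9100) = (66249·8777860001+53·9100·1205731800, 66249·1205731800+9100·8777860001) = (1163048894346249,159757052027300)

66249 9100
8777860001 1205731800
1163048894346249 159757052027300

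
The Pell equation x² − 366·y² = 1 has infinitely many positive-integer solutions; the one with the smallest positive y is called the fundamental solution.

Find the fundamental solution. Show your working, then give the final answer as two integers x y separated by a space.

907925 47458

√366 → a₀=19, period (7,1,1,1,2,12,2,1,1,1,7,38); ℓ=12 even so k=11
a_0=19:  p_0=19·1+0=19,  q_0=19·0+1=1
a_1=7:  p_1=7·19+1=134,  q_1=7·1+0=7
a_2=1:  p_2=1·134+19=153,  q_2=1·7+1=8
a_3=1:  p_3=1·153+134=287,  q_3=1·8+7=15
a_4=1:  p_4=1·287+153=440,  q_4=1·15+8=23
…
a_6=12:  p_6=12·1167+440=14444,  q_6=12·61+23=755
a_7=2:  p_7=2·14444+1167=30055,  q_7=2·755+61=1571
…
a_10=1:  p_10=1·74554+44499=119053,  q_10=1·3897+2326=6223
a_11=7:  p_11=7·119053+74554=907925,  q_11=7·6223+3897=47458
→ (907925, 47458).  Check: 907925²=824327805625, 366·47458²=824327805624, difference 1.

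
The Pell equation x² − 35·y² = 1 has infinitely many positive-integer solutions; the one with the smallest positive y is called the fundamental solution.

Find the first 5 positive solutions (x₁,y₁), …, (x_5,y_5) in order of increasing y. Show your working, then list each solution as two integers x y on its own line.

6 1
71 12
846 143
10081 1704
120126 20305

√35 → a₀=5, period (1,10); ℓ=2 even so k=1
i=0: a=5 ⇒ p=5, q=1
i=1: a=1 ⇒ p=6, q=1
(x₁, y₁) = (6, 1);  6² − 35·1² = 1 ✓
(x_2, y_2) = (6·6 + 35·1·1, 6·1 + 1·6) = (71, 12)
(x_3, y_3) = (6·71 + 35·1·12, 6·12 + 1·71) = (846, 143)
(x_4, y_4) = (6·846 + 35·1·143, 6·143 + 1·846) = (10081, 1704)
(x_5, y_5) = (6·10081 + 35·1·1704, 6·1704 + 1·10081) = (120126, 20305)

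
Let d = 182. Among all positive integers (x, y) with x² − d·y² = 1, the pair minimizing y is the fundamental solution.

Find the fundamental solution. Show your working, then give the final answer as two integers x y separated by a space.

27 2

√182 → a₀=13, period (2,26); ℓ=2 even so k=1
k=0  a_k=13  p_k/q_k = 13/1
k=1  a_k=2  p_k/q_k = 27/2
fundamental: x₁=27, y₁=2  (since 729 − 182·4 = 1)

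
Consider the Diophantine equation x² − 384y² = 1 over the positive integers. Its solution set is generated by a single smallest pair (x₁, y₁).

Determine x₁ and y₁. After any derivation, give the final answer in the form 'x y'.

4801 245

√384 → a₀=19, period (1,1,2,9,2,1,1,38); ℓ=8 even so k=7
a_0=19:  p_0=19·1+0=19,  q_0=19·0+1=1
a_1=1:  p_1=1·19+1=20,  q_1=1·1+0=1
a_2=1:  p_2=1·20+19=39,  q_2=1·1+1=2
…
a_4=9:  p_4=9·98+39=921,  q_4=9·5+2=47
…
a_6=1:  p_6=1·1940+921=2861,  q_6=1·99+47=146
a_7=1:  p_7=1·2861+1940=4801,  q_7=1·146+99=245
fundamental: x₁=4801, y₁=245  (since 23049601 − 384·60025 = 1)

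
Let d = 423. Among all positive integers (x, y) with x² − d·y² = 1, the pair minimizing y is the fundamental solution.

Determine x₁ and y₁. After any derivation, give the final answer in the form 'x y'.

√423 → a₀=20, period (1,1,3,4,3,1,1,40); ℓ=8 even so k=7
i=0: a=20 ⇒ p=20, q=1
…
i=2: a=1 ⇒ p=41, q=2
i=3: a=3 ⇒ p=144, q=7
i=4: a=4 ⇒ p=617, q=30
i=5: a=3 ⇒ p=1995, q=97
i=6: a=1 ⇒ p=2612, q=127
i=7: a=1 ⇒ p=4607, q=224
→ (4607, 224).  Check: 4607²=21224449, 423·224²=21224448, difference 1.

4607 224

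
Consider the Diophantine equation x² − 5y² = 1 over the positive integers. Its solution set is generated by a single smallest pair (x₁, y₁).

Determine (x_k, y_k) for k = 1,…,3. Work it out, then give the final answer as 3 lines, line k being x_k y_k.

d=5: √d = [2; 4] (ℓ=1, odd), read p_1/q_1
i=0: a=2 ⇒ p=2, q=1
i=1: a=4 ⇒ p=9, q=4
fundamental: x₁=9, y₁=4  (since 81 − 5·16 = 1)
(9+4√5)^2 = 161 + 72√5
(9+4√5)^3 = 2889 + 1292√5

9 4
161 72
2889 1292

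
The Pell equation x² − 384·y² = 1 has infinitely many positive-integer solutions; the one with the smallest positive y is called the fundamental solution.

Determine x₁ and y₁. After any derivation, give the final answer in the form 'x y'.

d=384: √d = [19; 1,1,2,9,2,1,1,38] (ℓ=8, even), read p_7/q_7
i=0: a=19 ⇒ p=19, q=1
i=1: a=1 ⇒ p=20, q=1
…
i=4: a=9 ⇒ p=921, q=47
…
i=6: a=1 ⇒ p=2861, q=146
i=7: a=1 ⇒ p=4801, q=245
→ (4801, 245).  Check: 4801²=23049601, 384·245²=23049600, difference 1.

4801 245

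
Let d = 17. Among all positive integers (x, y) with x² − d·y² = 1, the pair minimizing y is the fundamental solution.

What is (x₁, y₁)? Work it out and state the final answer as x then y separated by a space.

33 8

d=17: √d = [4; 8] (ℓ=1, odd), read p_1/q_1
i=0: a=4 ⇒ p=4, q=1
i=1: a=8 ⇒ p=33, q=8
fundamental: x₁=33, y₁=8  (since 1089 − 17·64 = 1)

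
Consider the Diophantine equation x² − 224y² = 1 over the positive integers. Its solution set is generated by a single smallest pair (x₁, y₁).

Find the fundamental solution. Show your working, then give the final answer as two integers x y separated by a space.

√224 → a₀=14, period (1,28); ℓ=2 even so k=1
i=0: a=14 ⇒ p=14, q=1
i=1: a=1 ⇒ p=15, q=1
→ (15, 1).  Check: 15²=225, 224·1²=224, difference 1.

15 1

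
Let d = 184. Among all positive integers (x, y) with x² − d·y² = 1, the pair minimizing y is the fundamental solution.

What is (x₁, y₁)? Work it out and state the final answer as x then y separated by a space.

√184 → a₀=13, period (1,1,3,2,1,2,1,2,3,1,1,26); ℓ=12 even so k=11
k=0  a_k=13  p_k/q_k = 13/1
…
k=4  a_k=2  p_k/q_k = 217/16
k=5  a_k=1  p_k/q_k = 312/23
k=6  a_k=2  p_k/q_k = 841/62
k=7  a_k=1  p_k/q_k = 1153/85
…
k=9  a_k=3  p_k/q_k = 10594/781
k=10  a_k=1  p_k/q_k = 13741/1013
k=11  a_k=1  p_k/q_k = 24335/1794
(x₁, y₁) = (24335, 1794);  24335² − 184·1794² = 1 ✓

24335 1794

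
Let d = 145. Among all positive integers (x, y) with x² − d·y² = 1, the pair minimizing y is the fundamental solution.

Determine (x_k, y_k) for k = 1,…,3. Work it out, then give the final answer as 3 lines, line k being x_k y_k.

289 24
167041 13872
96549409 8017992

√145 = [12; 24, …], period ℓ=1 (odd) → k=1
step 0: (12, 1)  from 12·(1,0) + (0,1)
step 1: (289, 24)  from 24·(12,1) + (1,0)
fundamental: x₁=289, y₁=24  (since 83521 − 145·576 = 1)
n=2: (289,24)∘(289,24) = (289·289+145·24·24, 289·24+24·289) = (167041,13872)
n=3: (167041,13872)∘(289,24) = (289·167041+145·24·13872, 289·13872+24·167041) = (96549409,8017992)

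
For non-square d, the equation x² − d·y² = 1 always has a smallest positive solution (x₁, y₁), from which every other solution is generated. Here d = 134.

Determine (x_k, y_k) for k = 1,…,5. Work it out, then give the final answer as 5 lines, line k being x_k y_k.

145925 12606
42588211249 3679061100
12429369452874725 1073733982022394
3627511474778900280001 313369262649556627800
1058689223901792677265417125 91456819303199367841407606

√134 → a₀=11, period (1,1,2,1,3,…,1,1,22); ℓ=14 even so k=13
k=0  a_k=11  p_k/q_k = 11/1
k=1  a_k=1  p_k/q_k = 12/1
k=2  a_k=1  p_k/q_k = 23/2
k=3  a_k=2  p_k/q_k = 58/5
k=4  a_k=1  p_k/q_k = 81/7
k=5  a_k=3  p_k/q_k = 301/26
k=6  a_k=1  p_k/q_k = 382/33
k=7  a_k=10  p_k/q_k = 4121/356
k=8  a_k=1  p_k/q_k = 4503/389
…
k=11  a_k=2  p_k/q_k = 61896/5347
k=12  a_k=1  p_k/q_k = 84029/7259
k=13  a_k=1  p_k/q_k = 145925/12606
fundamental: x₁=145925, y₁=12606  (since 21294105625 − 134·158911236 = 1)
(145925+12606√134)^2 = 42588211249 + 3679061100√134
(145925+12606√134)^3 = 12429369452874725 + 1073733982022394√134
(145925+12606√134)^4 = 3627511474778900280001 + 313369262649556627800√134
(145925+12606√134)^5 = 1058689223901792677265417125 + 91456819303199367841407606√134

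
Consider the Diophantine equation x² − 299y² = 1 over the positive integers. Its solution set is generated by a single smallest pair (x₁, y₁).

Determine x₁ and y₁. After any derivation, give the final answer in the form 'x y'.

415 24

[17; 3,2,3,34] for √299; ℓ=4 ⇒ convergent index 3
k=0  a_k=17  p_k/q_k = 17/1
k=1  a_k=3  p_k/q_k = 52/3
k=2  a_k=2  p_k/q_k = 121/7
k=3  a_k=3  p_k/q_k = 415/24
→ (415, 24).  Check: 415²=172225, 299·24²=172224, difference 1.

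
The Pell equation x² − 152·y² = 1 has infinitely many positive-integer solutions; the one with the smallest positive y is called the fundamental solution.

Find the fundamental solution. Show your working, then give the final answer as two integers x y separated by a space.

√152 = [12; 3,24, …], period ℓ=2 (even) → k=1
step 0: (12, 1)  from 12·(1,0) + (0,1)
step 1: (37, 3)  from 3·(12,1) + (1,0)
→ (37, 3).  Check: 37²=1369, 152·3²=1368, difference 1.

37 3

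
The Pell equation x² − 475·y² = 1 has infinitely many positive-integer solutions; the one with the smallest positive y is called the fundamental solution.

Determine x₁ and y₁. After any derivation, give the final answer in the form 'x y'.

57799 2652

√475 = [21; 1,3,1,6,2,6,1,3,1,42, …], period ℓ=10 (even) → k=9
k=0  a_k=21  p_k/q_k = 21/1
…
k=4  a_k=6  p_k/q_k = 741/34
…
k=8  a_k=3  p_k/q_k = 45921/2107
k=9  a_k=1  p_k/q_k = 57799/2652
→ (57799, 2652).  Check: 57799²=3340724401, 475·2652²=3340724400, difference 1.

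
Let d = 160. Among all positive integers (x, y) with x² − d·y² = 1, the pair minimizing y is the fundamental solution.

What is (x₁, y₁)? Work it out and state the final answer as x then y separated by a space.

721 57

√160 = [12; 1,1,1,5,1,1,1,24, …], period ℓ=8 (even) → k=7
k=0  a_k=12  p_k/q_k = 12/1
k=1  a_k=1  p_k/q_k = 13/1
k=2  a_k=1  p_k/q_k = 25/2
…
k=4  a_k=5  p_k/q_k = 215/17
k=5  a_k=1  p_k/q_k = 253/20
k=6  a_k=1  p_k/q_k = 468/37
k=7  a_k=1  p_k/q_k = 721/57
→ (721, 57).  Check: 721²=519841, 160·57²=519840, difference 1.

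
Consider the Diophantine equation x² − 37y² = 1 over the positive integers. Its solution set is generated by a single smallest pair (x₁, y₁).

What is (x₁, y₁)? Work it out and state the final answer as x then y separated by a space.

73 12

√37 = [6; 12, …], period ℓ=1 (odd) → k=1
k=0  a_k=6  p_k/q_k = 6/1
k=1  a_k=12  p_k/q_k = 73/12
→ (73, 12).  Check: 73²=5329, 37·12²=5328, difference 1.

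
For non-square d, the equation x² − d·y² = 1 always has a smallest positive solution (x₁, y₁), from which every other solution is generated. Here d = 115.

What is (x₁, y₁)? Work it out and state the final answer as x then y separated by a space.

1126 105

√115 = [10; 1,2,1,1,1,1,1,2,1,20, …], period ℓ=10 (even) → k=9
k=0  a_k=10  p_k/q_k = 10/1
…
k=2  a_k=2  p_k/q_k = 32/3
k=3  a_k=1  p_k/q_k = 43/4
k=4  a_k=1  p_k/q_k = 75/7
k=5  a_k=1  p_k/q_k = 118/11
k=6  a_k=1  p_k/q_k = 193/18
k=7  a_k=1  p_k/q_k = 311/29
k=8  a_k=2  p_k/q_k = 815/76
k=9  a_k=1  p_k/q_k = 1126/105
(x₁, y₁) = (1126, 105);  1126² − 115·105² = 1 ✓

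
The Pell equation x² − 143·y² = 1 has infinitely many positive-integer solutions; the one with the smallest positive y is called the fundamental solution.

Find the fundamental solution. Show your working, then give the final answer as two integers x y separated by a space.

12 1

√143 = [11; 1,22, …], period ℓ=2 (even) → k=1
a_0=11:  p_0=11·1+0=11,  q_0=11·0+1=1
a_1=1:  p_1=1·11+1=12,  q_1=1·1+0=1
→ (12, 1).  Check: 12²=144, 143·1²=143, difference 1.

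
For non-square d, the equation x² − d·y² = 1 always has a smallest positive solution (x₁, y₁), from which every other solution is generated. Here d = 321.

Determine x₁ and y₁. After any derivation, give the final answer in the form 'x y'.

√321 → a₀=17, period (1,10,1,34); ℓ=4 even so k=3
i=0: a=17 ⇒ p=17, q=1
…
i=2: a=10 ⇒ p=197, q=11
i=3: a=1 ⇒ p=215, q=12
→ (215, 12).  Check: 215²=46225, 321·12²=46224, difference 1.

215 12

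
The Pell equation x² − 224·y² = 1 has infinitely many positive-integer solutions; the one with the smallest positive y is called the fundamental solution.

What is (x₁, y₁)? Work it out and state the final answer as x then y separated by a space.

d=224: √d = [14; 1,28] (ℓ=2, even), read p_1/q_1
step 0: (14, 1)  from 14·(1,0) + (0,1)
step 1: (15, 1)  from 1·(14,1) + (1,0)
→ (15, 1).  Check: 15²=225, 224·1²=224, difference 1.

15 1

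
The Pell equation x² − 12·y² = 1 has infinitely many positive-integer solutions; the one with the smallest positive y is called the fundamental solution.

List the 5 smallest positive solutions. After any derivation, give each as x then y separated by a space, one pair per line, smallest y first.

√12 → a₀=3, period (2,6); ℓ=2 even so k=1
i=0: a=3 ⇒ p=3, q=1
i=1: a=2 ⇒ p=7, q=2
fundamental: x₁=7, y₁=2  (since 49 − 12·4 = 1)
n=2: (7,2)∘(7,2) = (7·7+12·2·2, 7·2+2·7) = (97,28)
n=3: (97,28)∘(7,2) = (7·97+12·2·28, 7·28+2·97) = (1351,390)
n=4: (1351,390)∘(7,2) = (7·1351+12·2·390, 7·390+2·1351) = (18817,5432)
n=5: (18817,5432)∘(7,2) = (7·18817+12·2·5432, 7·5432+2·18817) = (262087,75658)

7 2
97 28
1351 390
18817 5432
262087 75658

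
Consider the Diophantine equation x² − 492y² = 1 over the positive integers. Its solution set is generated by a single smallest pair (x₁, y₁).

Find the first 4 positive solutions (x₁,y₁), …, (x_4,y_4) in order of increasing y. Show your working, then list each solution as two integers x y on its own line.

29767 1342
1772148577 79894628
105503093353351 4756446782010
6281021157926249857 283170302640288712

√492 = [22; 5,1,1,10,1,1,5,44, …], period ℓ=8 (even) → k=7
step 0: (22, 1)  from 22·(1,0) + (0,1)
step 1: (111, 5)  from 5·(22,1) + (1,0)
…
step 3: (244, 11)  from 1·(133,6) + (111,5)
…
step 6: (5390, 243)  from 1·(2817,127) + (2573,116)
step 7: (29767, 1342)  from 5·(5390,243) + (2817,127)
fundamental: x₁=29767, y₁=1342  (since 886074289 − 492·1800964 = 1)
n=2: (29767,1342)∘(29767,1342) = (29767·29767+492·1342·1342, 29767·1342+1342·29767) = (1772148577,79894628)
n=3: (1772148577,79894628)∘(29767,1342) = (29767·1772148577+492·1342·79894628, 29767·79894628+1342·1772148577) = (105503093353351,4756446782010)
n=4: (105503093353351,4756446782010)∘(29767,1342) = (29767·105503093353351+492·1342·4756446782010, 29767·4756446782010+1342·105503093353351) = (6281021157926249857,283170302640288712)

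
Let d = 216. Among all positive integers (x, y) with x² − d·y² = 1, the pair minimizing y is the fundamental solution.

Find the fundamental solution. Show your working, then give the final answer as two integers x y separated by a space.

d=216: √d = [14; 1,2,3,2,1,28] (ℓ=6, even), read p_5/q_5
step 0: (14, 1)  from 14·(1,0) + (0,1)
step 1: (15, 1)  from 1·(14,1) + (1,0)
…
step 3: (147, 10)  from 3·(44,3) + (15,1)
step 4: (338, 23)  from 2·(147,10) + (44,3)
step 5: (485, 33)  from 1·(338,23) + (147,10)
fundamental: x₁=485, y₁=33  (since 235225 − 216·1089 = 1)

485 33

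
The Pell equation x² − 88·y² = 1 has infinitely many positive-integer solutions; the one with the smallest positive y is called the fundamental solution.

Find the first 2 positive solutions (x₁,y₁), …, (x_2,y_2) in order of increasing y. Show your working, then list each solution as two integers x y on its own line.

197 21
77617 8274

d=88: √d = [9; 2,1,1,1,2,18] (ℓ=6, even), read p_5/q_5
step 0: (9, 1)  from 9·(1,0) + (0,1)
…
step 3: (47, 5)  from 1·(28,3) + (19,2)
step 4: (75, 8)  from 1·(47,5) + (28,3)
step 5: (197, 21)  from 2·(75,8) + (47,5)
fundamental: x₁=197, y₁=21  (since 38809 − 88·441 = 1)
n=2: (197,21)∘(197,21) = (197·197+88·21·21, 197·21+21·197) = (77617,8274)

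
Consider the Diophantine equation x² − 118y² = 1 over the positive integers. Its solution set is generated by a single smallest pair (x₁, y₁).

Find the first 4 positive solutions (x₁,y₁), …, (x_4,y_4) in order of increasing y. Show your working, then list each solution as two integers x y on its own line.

√118 = [10; 1,6,3,2,10,2,3,6,1,20, …], period ℓ=10 (even) → k=9
step 0: (10, 1)  from 10·(1,0) + (0,1)
step 1: (11, 1)  from 1·(10,1) + (1,0)
step 2: (76, 7)  from 6·(11,1) + (10,1)
step 3: (239, 22)  from 3·(76,7) + (11,1)
step 4: (554, 51)  from 2·(239,22) + (76,7)
step 5: (5779, 532)  from 10·(554,51) + (239,22)
step 6: (12112, 1115)  from 2·(5779,532) + (554,51)
step 7: (42115, 3877)  from 3·(12112,1115) + (5779,532)
step 8: (264802, 24377)  from 6·(42115,3877) + (12112,1115)
step 9: (306917, 28254)  from 1·(264802,24377) + (42115,3877)
→ (306917, 28254).  Check: 306917²=94198044889, 118·28254²=94198044888, difference 1.
k=2:  x_2 = 306917·306917+118·28254·28254 = 188396089777,  y_2 = 306917·28254+28254·306917 = 17343265836
k=3:  x_3 = 306917·188396089777+118·28254·17343265836 = 115643925371868101,  y_3 = 306917·17343265836+28254·188396089777 = 10645886241146970
k=4:  x_4 = 306917·115643925371868101+118·28254·10645886241146970 = 70986173286526887819457,  y_4 = 306917·10645886241146970+28254·115643925371868101 = 6534806934930865917144

306917 28254
188396089777 17343265836
115643925371868101 10645886241146970
70986173286526887819457 6534806934930865917144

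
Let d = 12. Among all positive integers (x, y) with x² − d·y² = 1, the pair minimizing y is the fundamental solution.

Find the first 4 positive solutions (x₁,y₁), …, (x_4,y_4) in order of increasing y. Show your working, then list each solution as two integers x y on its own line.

√12 → a₀=3, period (2,6); ℓ=2 even so k=1
step 0: (3, 1)  from 3·(1,0) + (0,1)
step 1: (7, 2)  from 2·(3,1) + (1,0)
(x₁, y₁) = (7, 2);  7² − 12·2² = 1 ✓
n=2: (7,2)∘(7,2) = (7·7+12·2·2, 7·2+2·7) = (97,28)
n=3: (97,28)∘(7,2) = (7·97+12·2·28, 7·28+2·97) = (1351,390)
n=4: (1351,390)∘(7,2) = (7·1351+12·2·390, 7·390+2·1351) = (18817,5432)

7 2
97 28
1351 390
18817 5432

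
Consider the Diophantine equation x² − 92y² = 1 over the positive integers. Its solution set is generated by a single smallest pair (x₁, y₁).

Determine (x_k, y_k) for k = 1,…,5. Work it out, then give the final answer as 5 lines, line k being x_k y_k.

√92 → a₀=9, period (1,1,2,4,2,1,1,18); ℓ=8 even so k=7
i=0: a=9 ⇒ p=9, q=1
i=1: a=1 ⇒ p=10, q=1
…
i=3: a=2 ⇒ p=48, q=5
i=4: a=4 ⇒ p=211, q=22
i=5: a=2 ⇒ p=470, q=49
i=6: a=1 ⇒ p=681, q=71
i=7: a=1 ⇒ p=1151, q=120
→ (1151, 120).  Check: 1151²=1324801, 92·120²=1324800, difference 1.
k=2:  x_2 = 1151·1151+92·120·120 = 2649601,  y_2 = 1151·120+120·1151 = 276240
k=3:  x_3 = 1151·2649601+92·120·276240 = 6099380351,  y_3 = 1151·276240+120·2649601 = 635904360
k=4:  x_4 = 1151·6099380351+92·120·635904360 = 14040770918401,  y_4 = 1151·635904360+120·6099380351 = 1463851560480
k=5:  x_5 = 1151·14040770918401+92·120·1463851560480 = 32321848554778751,  y_5 = 1151·1463851560480+120·14040770918401 = 3369785656320600

1151 120
2649601 276240
6099380351 635904360
14040770918401 1463851560480
32321848554778751 3369785656320600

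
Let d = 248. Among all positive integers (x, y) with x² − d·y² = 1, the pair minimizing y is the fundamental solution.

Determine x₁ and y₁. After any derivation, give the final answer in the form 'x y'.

√248 → a₀=15, period (1,2,1,30); ℓ=4 even so k=3
i=0: a=15 ⇒ p=15, q=1
…
i=2: a=2 ⇒ p=47, q=3
i=3: a=1 ⇒ p=63, q=4
fundamental: x₁=63, y₁=4  (since 3969 − 248·16 = 1)

63 4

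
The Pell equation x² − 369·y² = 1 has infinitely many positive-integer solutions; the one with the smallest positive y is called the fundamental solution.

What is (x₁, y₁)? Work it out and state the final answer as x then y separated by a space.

[19; 4,1,3,2,7,4,7,2,3,1,4,38] for √369; ℓ=12 ⇒ convergent index 11
step 0: (19, 1)  from 19·(1,0) + (0,1)
…
step 2: (96, 5)  from 1·(77,4) + (19,1)
step 3: (365, 19)  from 3·(96,5) + (77,4)
…
step 5: (6147, 320)  from 7·(826,43) + (365,19)
step 6: (25414, 1323)  from 4·(6147,320) + (826,43)
…
step 10: (1758061, 91521)  from 1·(1364557,71036) + (393504,20485)
step 11: (8396801, 437120)  from 4·(1758061,91521) + (1364557,71036)
→ (8396801, 437120).  Check: 8396801²=70506267033601, 369·437120²=70506267033600, difference 1.

8396801 437120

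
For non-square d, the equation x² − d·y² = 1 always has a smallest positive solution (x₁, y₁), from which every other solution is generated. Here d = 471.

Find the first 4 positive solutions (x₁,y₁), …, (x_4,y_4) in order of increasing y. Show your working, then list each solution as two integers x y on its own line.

7838695 361188
122890278606049 5662485139320
1926598824915678693415 88772987898323613612
30204041151744689101078780801 1391728752747293974319493360

[21; 1,2,2,1,3,…,2,1,42] for √471; ℓ=14 ⇒ convergent index 13
step 0: (21, 1)  from 21·(1,0) + (0,1)
…
step 2: (65, 3)  from 2·(22,1) + (21,1)
step 3: (152, 7)  from 2·(65,3) + (22,1)
step 4: (217, 10)  from 1·(152,7) + (65,3)
…
step 6: (3429, 158)  from 4·(803,37) + (217,10)
step 7: (48809, 2249)  from 14·(3429,158) + (803,37)
step 8: (198665, 9154)  from 4·(48809,2249) + (3429,158)
step 9: (644804, 29711)  from 3·(198665,9154) + (48809,2249)
step 10: (843469, 38865)  from 1·(644804,29711) + (198665,9154)
step 11: (2331742, 107441)  from 2·(843469,38865) + (644804,29711)
step 12: (5506953, 253747)  from 2·(2331742,107441) + (843469,38865)
step 13: (7838695, 361188)  from 1·(5506953,253747) + (2331742,107441)
→ (7838695, 361188).  Check: 7838695²=61445139303025, 471·361188²=61445139303024, difference 1.
n=2: (7838695,361188)∘(7838695,361188) = (7838695·7838695+471·361188·361188, 7838695·361188+361188·7838695) = (122890278606049,5662485139320)
n=3: (122890278606049,5662485139320)∘(7838695,361188) = (7838695·122890278606049+471·361188·5662485139320, 7838695·5662485139320+361188·122890278606049) = (1926598824915678693415,88772987898323613612)
n=4: (1926598824915678693415,88772987898323613612)∘(7838695,361188) = (7838695·1926598824915678693415+471·361188·88772987898323613612, 7838695·88772987898323613612+361188·1926598824915678693415) = (30204041151744689101078780801,1391728752747293974319493360)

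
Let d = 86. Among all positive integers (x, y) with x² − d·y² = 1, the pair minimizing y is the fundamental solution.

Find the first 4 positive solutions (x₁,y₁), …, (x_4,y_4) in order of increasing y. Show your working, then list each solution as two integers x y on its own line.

[9; 3,1,1,1,8,1,1,1,3,18] for √86; ℓ=10 ⇒ convergent index 9
k=0  a_k=9  p_k/q_k = 9/1
k=1  a_k=3  p_k/q_k = 28/3
…
k=3  a_k=1  p_k/q_k = 65/7
k=4  a_k=1  p_k/q_k = 102/11
…
k=6  a_k=1  p_k/q_k = 983/106
k=7  a_k=1  p_k/q_k = 1864/201
k=8  a_k=1  p_k/q_k = 2847/307
k=9  a_k=3  p_k/q_k = 10405/1122
→ (10405, 1122).  Check: 10405²=108264025, 86·1122²=108264024, difference 1.
k=2:  x_2 = 10405·10405+86·1122·1122 = 216528049,  y_2 = 10405·1122+1122·10405 = 23348820
k=3:  x_3 = 10405·216528049+86·1122·23348820 = 4505948689285,  y_3 = 10405·23348820+1122·216528049 = 485888943078
k=4:  x_4 = 10405·4505948689285+86·1122·485888943078 = 93768792007492801,  y_4 = 10405·485888943078+1122·4505948689285 = 10111348882104360

10405 1122
216528049 23348820
4505948689285 485888943078
93768792007492801 10111348882104360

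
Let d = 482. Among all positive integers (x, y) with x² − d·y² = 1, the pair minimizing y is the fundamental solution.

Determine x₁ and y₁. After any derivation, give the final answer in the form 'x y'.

[21; 1,20,1,42] for √482; ℓ=4 ⇒ convergent index 3
step 0: (21, 1)  from 21·(1,0) + (0,1)
step 1: (22, 1)  from 1·(21,1) + (1,0)
step 2: (461, 21)  from 20·(22,1) + (21,1)
step 3: (483, 22)  from 1·(461,21) + (22,1)
fundamental: x₁=483, y₁=22  (since 233289 − 482·484 = 1)

483 22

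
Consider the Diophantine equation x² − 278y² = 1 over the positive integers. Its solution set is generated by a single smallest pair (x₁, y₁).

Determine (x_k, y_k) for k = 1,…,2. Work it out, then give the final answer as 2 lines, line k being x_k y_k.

√278 → a₀=16, period (1,2,16,2,1,32); ℓ=6 even so k=5
step 0: (16, 1)  from 16·(1,0) + (0,1)
…
step 2: (50, 3)  from 2·(17,1) + (16,1)
step 3: (817, 49)  from 16·(50,3) + (17,1)
step 4: (1684, 101)  from 2·(817,49) + (50,3)
step 5: (2501, 150)  from 1·(1684,101) + (817,49)
fundamental: x₁=2501, y₁=150  (since 6255001 − 278·22500 = 1)
k=2:  x_2 = 2501·2501+278·150·150 = 12510001,  y_2 = 2501·150+150·2501 = 750300

2501 150
12510001 750300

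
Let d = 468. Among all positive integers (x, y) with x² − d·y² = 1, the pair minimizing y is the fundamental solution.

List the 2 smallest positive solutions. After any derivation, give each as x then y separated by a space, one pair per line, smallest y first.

649 30
842401 38940

[21; 1,1,1,2,1,1,1,42] for √468; ℓ=8 ⇒ convergent index 7
step 0: (21, 1)  from 21·(1,0) + (0,1)
step 1: (22, 1)  from 1·(21,1) + (1,0)
…
step 3: (65, 3)  from 1·(43,2) + (22,1)
…
step 6: (411, 19)  from 1·(238,11) + (173,8)
step 7: (649, 30)  from 1·(411,19) + (238,11)
(x₁, y₁) = (649, 30);  649² − 468·30² = 1 ✓
(649+30√468)^2 = 842401 + 38940√468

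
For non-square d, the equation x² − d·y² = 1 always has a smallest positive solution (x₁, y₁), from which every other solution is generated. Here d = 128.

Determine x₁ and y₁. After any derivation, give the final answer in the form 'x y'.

d=128: √d = [11; 3,5,3,22] (ℓ=4, even), read p_3/q_3
step 0: (11, 1)  from 11·(1,0) + (0,1)
step 1: (34, 3)  from 3·(11,1) + (1,0)
step 2: (181, 16)  from 5·(34,3) + (11,1)
step 3: (577, 51)  from 3·(181,16) + (34,3)
fundamental: x₁=577, y₁=51  (since 332929 − 128·2601 = 1)

577 51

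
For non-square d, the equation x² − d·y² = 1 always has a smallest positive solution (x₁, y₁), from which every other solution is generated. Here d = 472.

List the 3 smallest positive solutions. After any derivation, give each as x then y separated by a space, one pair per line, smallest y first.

[21; 1,2,1,1,1,…,2,1,42] for √472; ℓ=14 ⇒ convergent index 13
i=0: a=21 ⇒ p=21, q=1
i=1: a=1 ⇒ p=22, q=1
…
i=10: a=1 ⇒ p=54227, q=2496
…
i=12: a=2 ⇒ p=222687, q=10250
i=13: a=1 ⇒ p=306917, q=14127
(x₁, y₁) = (306917, 14127);  306917² − 472·14127² = 1 ✓
(306917+14127√472)^2 = 188396089777 + 8671632918√472
(306917+14127√472)^3 = 115643925371868101 + 5322943120573485√472

306917 14127
188396089777 8671632918
115643925371868101 5322943120573485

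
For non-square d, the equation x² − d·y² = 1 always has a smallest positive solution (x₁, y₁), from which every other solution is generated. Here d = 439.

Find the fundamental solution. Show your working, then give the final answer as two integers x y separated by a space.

[20; 1,19,1,40] for √439; ℓ=4 ⇒ convergent index 3
step 0: (20, 1)  from 20·(1,0) + (0,1)
step 1: (21, 1)  from 1·(20,1) + (1,0)
step 2: (419, 20)  from 19·(21,1) + (20,1)
step 3: (440, 21)  from 1·(419,20) + (21,1)
fundamental: x₁=440, y₁=21  (since 193600 − 439·441 = 1)

440 21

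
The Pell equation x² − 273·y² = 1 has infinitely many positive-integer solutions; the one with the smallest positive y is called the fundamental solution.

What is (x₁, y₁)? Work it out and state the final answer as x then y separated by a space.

d=273: √d = [16; 1,1,10,1,1,32] (ℓ=6, even), read p_5/q_5
i=0: a=16 ⇒ p=16, q=1
i=1: a=1 ⇒ p=17, q=1
i=2: a=1 ⇒ p=33, q=2
i=3: a=10 ⇒ p=347, q=21
i=4: a=1 ⇒ p=380, q=23
i=5: a=1 ⇒ p=727, q=44
(x₁, y₁) = (727, 44);  727² − 273·44² = 1 ✓

727 44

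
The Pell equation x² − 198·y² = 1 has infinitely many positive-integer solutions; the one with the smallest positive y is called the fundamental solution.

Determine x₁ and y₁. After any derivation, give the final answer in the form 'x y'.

197 14

d=198: √d = [14; 14,28] (ℓ=2, even), read p_1/q_1
k=0  a_k=14  p_k/q_k = 14/1
k=1  a_k=14  p_k/q_k = 197/14
(x₁, y₁) = (197, 14);  197² − 198·14² = 1 ✓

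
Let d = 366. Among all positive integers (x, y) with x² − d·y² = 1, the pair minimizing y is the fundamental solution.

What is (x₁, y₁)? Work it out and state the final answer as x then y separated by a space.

√366 = [19; 7,1,1,1,2,12,2,1,1,1,7,38, …], period ℓ=12 (even) → k=11
k=0  a_k=19  p_k/q_k = 19/1
…
k=4  a_k=1  p_k/q_k = 440/23
…
k=10  a_k=1  p_k/q_k = 119053/6223
k=11  a_k=7  p_k/q_k = 907925/47458
fundamental: x₁=907925, y₁=47458  (since 824327805625 − 366·2252261764 = 1)

907925 47458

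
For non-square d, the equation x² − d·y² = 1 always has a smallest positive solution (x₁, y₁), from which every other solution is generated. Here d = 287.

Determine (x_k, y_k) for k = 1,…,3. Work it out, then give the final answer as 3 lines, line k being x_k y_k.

288 17
165887 9792
95550624 5640175

d=287: √d = [16; 1,15,1,32] (ℓ=4, even), read p_3/q_3
k=0  a_k=16  p_k/q_k = 16/1
…
k=2  a_k=15  p_k/q_k = 271/16
k=3  a_k=1  p_k/q_k = 288/17
→ (288, 17).  Check: 288²=82944, 287·17²=82943, difference 1.
n=2: (288,17)∘(288,17) = (288·288+287·17·17, 288·17+17·288) = (165887,9792)
n=3: (165887,9792)∘(288,17) = (288·165887+287·17·9792, 288·9792+17·165887) = (95550624,5640175)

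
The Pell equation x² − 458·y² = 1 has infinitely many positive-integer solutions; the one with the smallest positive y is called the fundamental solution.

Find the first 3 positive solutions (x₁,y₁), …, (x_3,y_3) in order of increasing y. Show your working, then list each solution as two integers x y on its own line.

√458 = [21; 2,2,42, …], period ℓ=3 (odd) → k=5
a_0=21:  p_0=21·1+0=21,  q_0=21·0+1=1
a_1=2:  p_1=2·21+1=43,  q_1=2·1+0=2
a_2=2:  p_2=2·43+21=107,  q_2=2·2+1=5
a_3=42:  p_3=42·107+43=4537,  q_3=42·5+2=212
a_4=2:  p_4=2·4537+107=9181,  q_4=2·212+5=429
a_5=2:  p_5=2·9181+4537=22899,  q_5=2·429+212=1070
(x₁, y₁) = (22899, 1070);  22899² − 458·1070² = 1 ✓
(x_2, y_2) = (22899·22899 + 458·1070·1070, 22899·1070 + 1070·22899) = (1048728401, 49003860)
(x_3, y_3) = (22899·1048728401 + 458·1070·49003860, 22899·49003860 + 1070·1048728401) = (48029663286099, 2244278779210)

22899 1070
1048728401 49003860
48029663286099 2244278779210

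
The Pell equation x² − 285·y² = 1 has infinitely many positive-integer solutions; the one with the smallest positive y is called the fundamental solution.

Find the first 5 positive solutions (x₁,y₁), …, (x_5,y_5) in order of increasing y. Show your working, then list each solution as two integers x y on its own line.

√285 → a₀=16, period (1,7,2,7,1,32); ℓ=6 even so k=5
a_0=16:  p_0=16·1+0=16,  q_0=16·0+1=1
a_1=1:  p_1=1·16+1=17,  q_1=1·1+0=1
a_2=7:  p_2=7·17+16=135,  q_2=7·1+1=8
…
a_4=7:  p_4=7·287+135=2144,  q_4=7·17+8=127
a_5=1:  p_5=1·2144+287=2431,  q_5=1·127+17=144
(x₁, y₁) = (2431, 144);  2431² − 285·144² = 1 ✓
k=2:  x_2 = 2431·2431+285·144·144 = 11819521,  y_2 = 2431·144+144·2431 = 700128
k=3:  x_3 = 2431·11819521+285·144·700128 = 57466508671,  y_3 = 2431·700128+144·11819521 = 3404022192
k=4:  x_4 = 2431·57466508671+285·144·3404022192 = 279402153338881,  y_4 = 2431·3404022192+144·57466508671 = 16550355197376
k=5:  x_5 = 2431·279402153338881+285·144·16550355197376 = 1358453212067130751,  y_5 = 2431·16550355197376+144·279402153338881 = 80467823565619920

2431 144
11819521 700128
57466508671 3404022192
279402153338881 16550355197376
1358453212067130751 80467823565619920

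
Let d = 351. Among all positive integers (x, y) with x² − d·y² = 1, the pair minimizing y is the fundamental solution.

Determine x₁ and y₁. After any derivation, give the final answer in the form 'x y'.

√351 = [18; 1,2,1,3,2,2,2,3,1,2,1,36, …], period ℓ=12 (even) → k=11
step 0: (18, 1)  from 18·(1,0) + (0,1)
step 1: (19, 1)  from 1·(18,1) + (1,0)
…
step 3: (75, 4)  from 1·(56,3) + (19,1)
…
step 9: (16543, 883)  from 1·(12796,683) + (3747,200)
step 10: (45882, 2449)  from 2·(16543,883) + (12796,683)
step 11: (62425, 3332)  from 1·(45882,2449) + (16543,883)
fundamental: x₁=62425, y₁=3332  (since 3896880625 − 351·11102224 = 1)

62425 3332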